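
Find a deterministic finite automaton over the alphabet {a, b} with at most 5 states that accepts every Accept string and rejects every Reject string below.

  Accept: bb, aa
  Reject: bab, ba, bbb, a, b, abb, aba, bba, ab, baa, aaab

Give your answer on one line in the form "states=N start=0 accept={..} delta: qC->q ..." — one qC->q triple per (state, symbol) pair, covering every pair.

states=4 start=0 accept={0} delta: 0a->1 0b->2 1a->0 1b->3 2a->3 2b->0 3a->1 3b->1

State merging on the prefix tree: take the shortest (then alphabetical) example prefix whose next move is undefined and point that move at state 0, else 1, else 2, ...; a target is out if some Accept/Reject pair would then sit in one state with the same input left (inseparable). If every existing state is out, open a new one.
a: 0a undefined. 0a->0: no, bb/abb meet in 0 with "bb" left. Open state 1: 0a->1.
b: 0b undefined. 0b->0: no, bb/bbb meet in 0. 0b->1: no, bb/ab meet in 1 with "b" left. Open state 2: 0b->2.
aa: 1a undefined. 1a->0: ok.
ab: 1b undefined. 1b->0: no, aa/ab meet in 0. 1b->1: no, aa/aba meet in 0. 1b->2: no, bb/abb meet in 2 with "b" left. Open state 3: 1b->3.
ba: 2a undefined. 2a->0: no, aa/ba meet in 0. 2a->1: no, aa/baa meet in 0. 2a->2: no, bb/bab meet in 2 with "b" left. 2a->3: ok.
bb: 2b undefined. 2b->0: ok.
aba: 3a undefined. 3a->0: no, bb/aba meet in 0. 3a->1: ok.
abb: 3b undefined. 3b->0: no, bb/bab meet in 0. 3b->1: ok.
All examples now run through 4 states with every (state, symbol) defined. Accept strings end in {0}, Reject strings end in {1,2,3}; accept={0}.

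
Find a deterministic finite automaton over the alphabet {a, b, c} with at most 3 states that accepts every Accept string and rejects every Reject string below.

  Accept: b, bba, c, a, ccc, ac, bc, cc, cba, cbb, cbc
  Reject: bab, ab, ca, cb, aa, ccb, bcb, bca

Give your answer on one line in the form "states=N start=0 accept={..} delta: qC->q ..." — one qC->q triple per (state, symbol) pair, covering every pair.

Fold the examples into a partial DFA from state 0: repeatedly fix the first undefined (state, symbol) met by the shortest-then-alphabetical prefix, trying targets in increasing order and rejecting any under which an Accept and a Reject string meet in one state with the same remainder; add a state when all current targets are rejected. Accepting states are where Accept strings end.
a: 0a undefined. 0a->0: no, b/ab meet in 0 with "b" left. Open state 1: 0a->1.
b: 0b undefined. 0b->0: ok.
c: 0c undefined. 0c->0: no, b/cb meet in 0. 0c->1: ok.
aa: 1a undefined. 1a->0: no, b/ca meet in 0. 1a->1: no, bba/ca meet in 1. Open state 2: 1a->2.
ab: 1b undefined. 1b->0: no, b/bab meet in 0. 1b->1: no, bba/bab meet in 1. 1b->2: ok.
ac: 1c undefined. 1c->0: no, b/ccb meet in 0. 1c->1: ok.
cba: 2a undefined. 2a->0: ok.
cbb: 2b undefined. 2b->0: ok.
cbc: 2c undefined. 2c->0: ok.
All examples now run through 3 states with every (state, symbol) defined. Accept strings end in {0,1}, Reject strings end in {2}; accept={0,1}.

states=3 start=0 accept={0,1} delta: 0a->1 0b->0 0c->1 1a->2 1b->2 1c->1 2a->0 2b->0 2c->0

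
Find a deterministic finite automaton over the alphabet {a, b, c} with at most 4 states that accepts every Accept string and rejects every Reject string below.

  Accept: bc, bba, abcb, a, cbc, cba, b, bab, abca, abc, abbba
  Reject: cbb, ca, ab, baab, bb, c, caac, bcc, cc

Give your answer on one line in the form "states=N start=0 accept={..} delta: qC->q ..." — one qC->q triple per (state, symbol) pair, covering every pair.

states=4 start=0 accept={0,1} delta: 0a->1 0b->1 0c->2 1a->0 1b->3 1c->0 2a->2 2b->1 2c->2 3a->0 3b->0 3c->0

State merging on the prefix tree: take the shortest (then alphabetical) example prefix whose next move is undefined and point that move at state 0, else 1, else 2, ...; a target is out if some Accept/Reject pair would then sit in one state with the same input left (inseparable). If every existing state is out, open a new one.
a: 0a undefined. 0a->0: no, b/ab meet in 0 with "b" left. Open state 1: 0a->1.
b: 0b undefined. 0b->0: no, bc/c meet in 0 with "c" left. 0b->1: ok.
c: 0c undefined. 0c->0: no, a/ca meet in 1. 0c->1: no, bc/cc meet in 1 with "c" left. Open state 2: 0c->2.
ab: 1b undefined. 1b->0: no, abca/ca meet in 2 with "a" left. 1b->1: no, a/ab meet in 1. 1b->2: no, bba/ca meet in 2 with "a" left. Open state 3: 1b->3.
ba: 1a undefined. 1a->0: ok.
bc: 1c undefined. 1c->0: ok.
ca: 2a undefined. 2a->0: no, bc/ca meet in 0. 2a->1: no, a/ca meet in 1. 2a->2: ok.
cb: 2b undefined. 2b->0: no, a/cbb meet in 1. 2b->1: ok.
cc: 2c undefined. 2c->0: no, bc/caac meet in 0. 2c->1: no, a/caac meet in 1. 2c->2: ok.
abb: 3b undefined. 3b->0: ok.
abc: 3c undefined. 3c->0: ok.
bba: 3a undefined. 3a->0: ok.
All examples now run through 4 states with every (state, symbol) defined. Accept strings end in {0,1}, Reject strings end in {2,3}; accept={0,1}.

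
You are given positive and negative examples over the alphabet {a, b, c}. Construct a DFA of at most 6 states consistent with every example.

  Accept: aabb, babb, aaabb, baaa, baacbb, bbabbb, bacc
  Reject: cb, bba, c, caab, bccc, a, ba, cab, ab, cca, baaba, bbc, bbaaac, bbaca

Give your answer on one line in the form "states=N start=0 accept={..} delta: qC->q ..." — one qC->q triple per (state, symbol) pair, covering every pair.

Fold the examples into a partial DFA from state 0: repeatedly fix the first undefined (state, symbol) met by the shortest-then-alphabetical prefix, trying targets in increasing order and rejecting any under which an Accept and a Reject string meet in one state with the same remainder; add a state when all current targets are rejected. Accepting states are where Accept strings end.
a: 0a undefined. 0a->0: ok.
b: 0b undefined. 0b->0: no, aabb/bba meet in 0. Open state 1: 0b->1.
c: 0c undefined. 0c->0: ok.
ba: 1a undefined. 1a->0: no, baaa/c meet in 0. 1a->1: no, baaa/cb meet in 1. Open state 2: 1a->2.
bb: 1b undefined. 1b->0: no, aabb/bba meet in 0. 1b->1: no, aabb/cb meet in 1. 1b->2: no, aabb/ba meet in 2. Open state 3: 1b->3.
bc: 1c undefined. 1c->0: ok.
baa: 2a undefined. 2a->0: no, baaa/c meet in 0. 2a->1: no, baaa/ba meet in 2. 2a->2: no, baaa/ba meet in 2. 2a->3: no, baaa/bba meet in 3 with "a" left. Open state 4: 2a->4.
bab: 2b undefined. 2b->0: no, babb/cb meet in 1. 2b->1: ok.
bac: 2c undefined. 2c->0: no, bacc/c meet in 0. 2c->1: no, bacc/c meet in 0. 2c->2: no, bacc/ba meet in 2. 2c->3: no, bacc/bbc meet in 3 with "c" left. 2c->4: ok.
bba: 3a undefined. 3a->0: ok.
bbc: 3c undefined. 3c->0: ok.
baaa: 4a undefined. 4a->0: no, baaa/bba meet in 0. 4a->1: no, baaa/cb meet in 1. 4a->2: no, baaa/ba meet in 2. 4a->3: ok.
baab: 4b undefined. 4b->0: ok.
baac: 4c undefined. 4c->0: no, bacc/bba meet in 0. 4c->1: no, bacc/cb meet in 1. 4c->2: no, bacc/ba meet in 2. 4c->3: ok.
baacb: 3b undefined. 3b->0: no, baacbb/cb meet in 1. 3b->1: no, bbabbb/cb meet in 1. 3b->2: no, baacbb/cb meet in 1. 3b->3: ok.
All examples now run through 5 states with every (state, symbol) defined. Accept strings end in {3}, Reject strings end in {0,1,2}; accept={3}.

states=5 start=0 accept={3} delta: 0a->0 0b->1 0c->0 1a->2 1b->3 1c->0 2a->4 2b->1 2c->4 3a->0 3b->3 3c->0 4a->3 4b->0 4c->3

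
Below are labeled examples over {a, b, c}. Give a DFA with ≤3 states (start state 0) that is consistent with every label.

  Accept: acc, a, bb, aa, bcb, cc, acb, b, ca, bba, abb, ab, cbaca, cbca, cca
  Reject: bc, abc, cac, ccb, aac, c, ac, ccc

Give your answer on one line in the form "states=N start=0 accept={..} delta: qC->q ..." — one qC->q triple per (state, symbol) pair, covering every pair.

Grow the machine one transition at a time. Run the examples from 0; the earliest place one falls off (shortest prefix, ties alphabetical) gets sent to the lowest-numbered state that keeps every Accept/Reject pair distinguishable — a pair clashes when both reach the same state with identical unread suffix — and to a fresh state only if none does.
a: 0a undefined. 0a->0: ok.
b: 0b undefined. 0b->0: ok.
c: 0c undefined. 0c->0: no, acc/bc meet in 0. Open state 1: 0c->1.
ca: 1a undefined. 1a->0: ok.
cb: 1b undefined. 1b->0: ok.
cc: 1c undefined. 1c->0: no, acc/ccb meet in 0. 1c->1: no, acc/bc meet in 1. Open state 2: 1c->2.
cca: 2a undefined. 2a->0: ok.
ccb: 2b undefined. 2b->0: no, a/ccb meet in 0. 2b->1: ok.
ccc: 2c undefined. 2c->0: no, a/ccc meet in 0. 2c->1: ok.
All examples now run through 3 states with every (state, symbol) defined. Accept strings end in {0,2}, Reject strings end in {1}; accept={0,2}.

states=3 start=0 accept={0,2} delta: 0a->0 0b->0 0c->1 1a->0 1b->0 1c->2 2a->0 2b->1 2c->1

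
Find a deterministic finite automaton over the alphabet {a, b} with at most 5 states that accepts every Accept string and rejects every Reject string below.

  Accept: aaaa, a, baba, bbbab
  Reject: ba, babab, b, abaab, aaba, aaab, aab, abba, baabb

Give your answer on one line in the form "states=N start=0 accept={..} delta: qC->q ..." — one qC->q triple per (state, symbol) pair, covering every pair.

states=3 start=0 accept={0} delta: 0a->0 0b->1 1a->2 1b->1 2a->0 2b->0

Grow the machine one transition at a time. Run the examples from 0; the earliest place one falls off (shortest prefix, ties alphabetical) gets sent to the lowest-numbered state that keeps every Accept/Reject pair distinguishable — a pair clashes when both reach the same state with identical unread suffix — and to a fresh state only if none does.
a: 0a undefined. 0a->0: ok.
b: 0b undefined. 0b->0: no, aaaa/ba meet in 0. Open state 1: 0b->1.
ba: 1a undefined. 1a->0: no, aaaa/ba meet in 0. 1a->1: no, baba/abba meet in 1 with "ba" left. Open state 2: 1a->2.
bb: 1b undefined. 1b->0: no, aaaa/abba meet in 0. 1b->1: ok.
baa: 2a undefined. 2a->0: ok.
bab: 2b undefined. 2b->0: ok.
All examples now run through 3 states with every (state, symbol) defined. Accept strings end in {0}, Reject strings end in {1,2}; accept={0}.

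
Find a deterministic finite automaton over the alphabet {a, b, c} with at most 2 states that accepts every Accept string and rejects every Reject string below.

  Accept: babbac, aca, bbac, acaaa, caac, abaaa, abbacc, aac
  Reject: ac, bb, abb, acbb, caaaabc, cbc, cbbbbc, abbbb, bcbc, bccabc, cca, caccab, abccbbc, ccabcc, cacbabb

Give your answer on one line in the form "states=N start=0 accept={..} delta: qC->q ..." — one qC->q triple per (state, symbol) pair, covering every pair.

Fold the examples into a partial DFA from state 0: repeatedly fix the first undefined (state, symbol) met by the shortest-then-alphabetical prefix, trying targets in increasing order and rejecting any under which an Accept and a Reject string meet in one state with the same remainder; add a state when all current targets are rejected. Accepting states are where Accept strings end.
a: 0a undefined. 0a->0: no, aac/ac meet in 0 with "c" left. Open state 1: 0a->1.
b: 0b undefined. 0b->0: no, bbac/ac meet in 1 with "c" left. 0b->1: ok.
c: 0c undefined. 0c->0: ok.
aa: 1a undefined. 1a->0: ok.
ab: 1b undefined. 1b->0: no, babbac/ac meet in 1 with "c" left. 1b->1: ok.
ac: 1c undefined. 1c->0: no, babbac/ac meet in 0. 1c->1: ok.
All examples now run through 2 states with every (state, symbol) defined. Accept strings end in {0}, Reject strings end in {1}; accept={0}.

states=2 start=0 accept={0} delta: 0a->1 0b->1 0c->0 1a->0 1b->1 1c->1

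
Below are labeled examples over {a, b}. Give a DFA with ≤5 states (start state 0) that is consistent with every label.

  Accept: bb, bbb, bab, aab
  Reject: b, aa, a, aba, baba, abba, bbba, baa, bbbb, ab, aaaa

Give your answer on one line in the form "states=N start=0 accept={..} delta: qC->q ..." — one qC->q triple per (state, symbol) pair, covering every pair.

Fold the examples into a partial DFA from state 0: repeatedly fix the first undefined (state, symbol) met by the shortest-then-alphabetical prefix, trying targets in increasing order and rejecting any under which an Accept and a Reject string meet in one state with the same remainder; add a state when all current targets are rejected. Accepting states are where Accept strings end.
a: 0a undefined. 0a->0: no, aab/b meet in 0 with "b" left. Open state 1: 0a->1.
b: 0b undefined. 0b->0: no, bb/b meet in 0. 0b->1: no, bb/ab meet in 1 with "b" left. Open state 2: 0b->2.
aa: 1a undefined. 1a->0: no, aab/b meet in 2. 1a->1: no, aab/ab meet in 1 with "b" left. 1a->2: ok.
ab: 1b undefined. 1b->0: ok.
ba: 2a undefined. 2a->0: no, bab/b meet in 2. 2a->1: no, bab/ab meet in 0. 2a->2: ok.
bb: 2b undefined. 2b->0: no, bb/bbbb meet in 0. 2b->1: no, bb/a meet in 1. 2b->2: no, bb/b meet in 2. Open state 3: 2b->3.
bbb: 3b undefined. 3b->0: no, bbb/ab meet in 0. 3b->1: no, bbb/a meet in 1. 3b->2: no, bb/bbbb meet in 3. 3b->3: no, bb/bbbb meet in 3. Open state 4: 3b->4.
baba: 3a undefined. 3a->0: ok.
bbba: 4a undefined. 4a->0: ok.
bbbb: 4b undefined. 4b->0: ok.
All examples now run through 5 states with every (state, symbol) defined. Accept strings end in {3,4}, Reject strings end in {0,1,2}; accept={3,4}.

states=5 start=0 accept={3,4} delta: 0a->1 0b->2 1a->2 1b->0 2a->2 2b->3 3a->0 3b->4 4a->0 4b->0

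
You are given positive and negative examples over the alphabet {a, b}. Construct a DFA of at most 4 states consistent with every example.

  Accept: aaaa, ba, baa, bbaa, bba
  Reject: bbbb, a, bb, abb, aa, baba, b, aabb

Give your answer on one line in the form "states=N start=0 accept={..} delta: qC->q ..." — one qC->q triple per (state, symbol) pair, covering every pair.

states=4 start=0 accept={0,3} delta: 0a->1 0b->2 1a->2 1b->0 2a->3 2b->2 3a->0 3b->0

State merging on the prefix tree: take the shortest (then alphabetical) example prefix whose next move is undefined and point that move at state 0, else 1, else 2, ...; a target is out if some Accept/Reject pair would then sit in one state with the same input left (inseparable). If every existing state is out, open a new one.
a: 0a undefined. 0a->0: no, aaaa/a meet in 0. Open state 1: 0a->1.
b: 0b undefined. 0b->0: no, ba/a meet in 1. 0b->1: no, ba/aa meet in 1 with "a" left. Open state 2: 0b->2.
aa: 1a undefined. 1a->0: no, aaaa/aa meet in 0. 1a->1: no, aaaa/a meet in 1. 1a->2: ok.
ab: 1b undefined. 1b->0: ok.
ba: 2a undefined. 2a->0: no, aaaa/a meet in 1. 2a->1: no, aaaa/abb meet in 2. 2a->2: no, aaaa/abb meet in 2. Open state 3: 2a->3.
bb: 2b undefined. 2b->0: no, bbaa/abb meet in 2. 2b->1: no, bba/bbbb meet in 2. 2b->2: ok.
baa: 3a undefined. 3a->0: ok.
bab: 3b undefined. 3b->0: ok.
All examples now run through 4 states with every (state, symbol) defined. Accept strings end in {0,3}, Reject strings end in {1,2}; accept={0,3}.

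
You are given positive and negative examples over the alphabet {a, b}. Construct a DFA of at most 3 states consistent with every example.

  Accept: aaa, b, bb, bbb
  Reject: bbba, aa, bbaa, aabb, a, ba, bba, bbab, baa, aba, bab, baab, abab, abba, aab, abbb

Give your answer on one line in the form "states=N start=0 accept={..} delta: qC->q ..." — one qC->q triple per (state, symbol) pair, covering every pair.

states=3 start=0 accept={0} delta: 0a->1 0b->0 1a->2 1b->1 2a->0 2b->1

Grow the machine one transition at a time. Run the examples from 0; the earliest place one falls off (shortest prefix, ties alphabetical) gets sent to the lowest-numbered state that keeps every Accept/Reject pair distinguishable — a pair clashes when both reach the same state with identical unread suffix — and to a fresh state only if none does.
a: 0a undefined. 0a->0: no, aaa/aa meet in 0. Open state 1: 0a->1.
b: 0b undefined. 0b->0: ok.
aa: 1a undefined. 1a->0: no, aaa/bbba meet in 1. 1a->1: no, aaa/bbba meet in 1. Open state 2: 1a->2.
ab: 1b undefined. 1b->0: no, b/bbab meet in 0. 1b->1: ok.
aaa: 2a undefined. 2a->0: ok.
aab: 2b undefined. 2b->0: no, aaa/aabb meet in 0. 2b->1: ok.
All examples now run through 3 states with every (state, symbol) defined. Accept strings end in {0}, Reject strings end in {1,2}; accept={0}.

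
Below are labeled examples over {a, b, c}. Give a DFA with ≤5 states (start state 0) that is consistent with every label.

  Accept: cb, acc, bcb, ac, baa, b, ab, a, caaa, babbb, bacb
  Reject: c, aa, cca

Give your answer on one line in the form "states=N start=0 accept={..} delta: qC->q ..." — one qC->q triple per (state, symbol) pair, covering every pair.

Fold the examples into a partial DFA from state 0: repeatedly fix the first undefined (state, symbol) met by the shortest-then-alphabetical prefix, trying targets in increasing order and rejecting any under which an Accept and a Reject string meet in one state with the same remainder; add a state when all current targets are rejected. Accepting states are where Accept strings end.
a: 0a undefined. 0a->0: no, ac/c meet in 0 with "c" left. Open state 1: 0a->1.
b: 0b undefined. 0b->0: no, baa/aa meet in 1 with "a" left. 0b->1: ok.
c: 0c undefined. 0c->0: no, cb/cca meet in 1. 0c->1: no, b/c meet in 1. Open state 2: 0c->2.
aa: 1a undefined. 1a->0: ok.
ab: 1b undefined. 1b->0: no, ab/aa meet in 0. 1b->1: ok.
ac: 1c undefined. 1c->0: no, acc/c meet in 2. 1c->1: ok.
ca: 2a undefined. 2a->0: no, caaa/aa meet in 0. 2a->1: ok.
cb: 2b undefined. 2b->0: no, cb/aa meet in 0. 2b->1: ok.
cc: 2c undefined. 2c->0: no, cb/cca meet in 1. 2c->1: ok.
All examples now run through 3 states with every (state, symbol) defined. Accept strings end in {1}, Reject strings end in {0,2}; accept={1}.

states=3 start=0 accept={1} delta: 0a->1 0b->1 0c->2 1a->0 1b->1 1c->1 2a->1 2b->1 2c->1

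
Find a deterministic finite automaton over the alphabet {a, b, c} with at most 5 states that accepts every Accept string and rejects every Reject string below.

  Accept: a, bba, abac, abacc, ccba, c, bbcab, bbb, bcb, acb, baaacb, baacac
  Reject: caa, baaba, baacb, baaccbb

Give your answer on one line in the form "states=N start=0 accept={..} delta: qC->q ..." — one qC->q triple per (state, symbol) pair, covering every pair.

Fold the examples into a partial DFA from state 0: repeatedly fix the first undefined (state, symbol) met by the shortest-then-alphabetical prefix, trying targets in increasing order and rejecting any under which an Accept and a Reject string meet in one state with the same remainder; add a state when all current targets are rejected. Accepting states are where Accept strings end.
a: 0a undefined. 0a->0: ok.
b: 0b undefined. 0b->0: no, a/baaba meet in 0. Open state 1: 0b->1.
c: 0c undefined. 0c->0: no, a/caa meet in 0. 0c->1: ok.
ba: 1a undefined. 1a->0: no, a/caa meet in 0. 1a->1: no, bba/baaba meet in 1 with "ba" left. Open state 2: 1a->2.
bb: 1b undefined. 1b->0: ok.
bc: 1c undefined. 1c->0: ok.
baa: 2a undefined. 2a->0: no, a/caa meet in 0. 2a->1: no, a/baaba meet in 0. 2a->2: no, ccba/caa meet in 2. Open state 3: 2a->3.
abac: 2c undefined. 2c->0: ok.
baaa: 3a undefined. 3a->0: ok.
baab: 3b undefined. 3b->0: no, a/baaba meet in 0. 3b->1: no, ccba/baaba meet in 2. 3b->2: ok.
baac: 3c undefined. 3c->0: no, abacc/baacb meet in 1. 3c->1: no, a/baacb meet in 0. 3c->2: no, a/baaccbb meet in 0. 3c->3: no, ccba/baacb meet in 2. Open state 4: 3c->4.
baaca: 4a undefined. 4a->0: ok.
baacb: 4b undefined. 4b->0: no, a/baacb meet in 0. 4b->1: no, abacc/baacb meet in 1. 4b->2: no, ccba/baacb meet in 2. 4b->3: ok.
baacc: 4c undefined. 4c->0: no, a/baaccbb meet in 0. 4c->1: no, abacc/baaccbb meet in 1. 4c->2: ok.
bbcab: 2b undefined. 2b->0: no, abacc/baaccbb meet in 1. 2b->1: no, a/baaccbb meet in 0. 2b->2: no, ccba/baaccbb meet in 2. 2b->3: no, ccba/baaccbb meet in 2. 2b->4: ok.
All examples now run through 5 states with every (state, symbol) defined. Accept strings end in {0,1,2,4}, Reject strings end in {3}; accept={0,1,2,4}.

states=5 start=0 accept={0,1,2,4} delta: 0a->0 0b->1 0c->1 1a->2 1b->0 1c->0 2a->3 2b->4 2c->0 3a->0 3b->2 3c->4 4a->0 4b->3 4c->2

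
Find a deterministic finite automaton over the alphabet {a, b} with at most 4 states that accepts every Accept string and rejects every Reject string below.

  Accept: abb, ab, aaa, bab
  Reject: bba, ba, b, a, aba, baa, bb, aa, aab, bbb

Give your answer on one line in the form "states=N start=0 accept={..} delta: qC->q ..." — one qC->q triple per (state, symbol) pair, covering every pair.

Fold the examples into a partial DFA from state 0: repeatedly fix the first undefined (state, symbol) met by the shortest-then-alphabetical prefix, trying targets in increasing order and rejecting any under which an Accept and a Reject string meet in one state with the same remainder; add a state when all current targets are rejected. Accepting states are where Accept strings end.
a: 0a undefined. 0a->0: no, abb/bb meet in 0 with "bb" left. Open state 1: 0a->1.
b: 0b undefined. 0b->0: ok.
aa: 1a undefined. 1a->0: no, aaa/bba meet in 1. 1a->1: no, ab/aab meet in 1 with "b" left. Open state 2: 1a->2.
ab: 1b undefined. 1b->0: no, abb/b meet in 0. 1b->1: no, abb/bba meet in 1. 1b->2: no, abb/aab meet in 2 with "b" left. Open state 3: 1b->3.
aaa: 2a undefined. 2a->0: no, aaa/b meet in 0. 2a->1: no, aaa/bba meet in 1. 2a->2: no, aaa/baa meet in 2. 2a->3: ok.
aab: 2b undefined. 2b->0: ok.
aba: 3a undefined. 3a->0: ok.
abb: 3b undefined. 3b->0: no, abb/b meet in 0. 3b->1: no, abb/bba meet in 1. 3b->2: no, abb/baa meet in 2. 3b->3: ok.
All examples now run through 4 states with every (state, symbol) defined. Accept strings end in {3}, Reject strings end in {0,1,2}; accept={3}.

states=4 start=0 accept={3} delta: 0a->1 0b->0 1a->2 1b->3 2a->3 2b->0 3a->0 3b->3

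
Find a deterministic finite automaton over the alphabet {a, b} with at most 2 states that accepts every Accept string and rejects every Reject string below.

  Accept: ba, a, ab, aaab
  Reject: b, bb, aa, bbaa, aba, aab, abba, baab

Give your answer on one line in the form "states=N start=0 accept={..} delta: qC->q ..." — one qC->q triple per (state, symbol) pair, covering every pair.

Grow the machine one transition at a time. Run the examples from 0; the earliest place one falls off (shortest prefix, ties alphabetical) gets sent to the lowest-numbered state that keeps every Accept/Reject pair distinguishable — a pair clashes when both reach the same state with identical unread suffix — and to a fresh state only if none does.
a: 0a undefined. 0a->0: no, ba/aba meet in 0 with "ba" left. Open state 1: 0a->1.
b: 0b undefined. 0b->0: ok.
aa: 1a undefined. 1a->0: ok.
ab: 1b undefined. 1b->0: no, ba/aba meet in 1. 1b->1: ok.
All examples now run through 2 states with every (state, symbol) defined. Accept strings end in {1}, Reject strings end in {0}; accept={1}.

states=2 start=0 accept={1} delta: 0a->1 0b->0 1a->0 1b->1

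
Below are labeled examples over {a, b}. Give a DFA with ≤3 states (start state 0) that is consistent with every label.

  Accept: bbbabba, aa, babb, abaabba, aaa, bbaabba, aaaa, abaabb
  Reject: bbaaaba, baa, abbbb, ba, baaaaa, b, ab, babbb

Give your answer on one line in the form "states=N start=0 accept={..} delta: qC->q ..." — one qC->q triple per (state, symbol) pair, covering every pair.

State merging on the prefix tree: take the shortest (then alphabetical) example prefix whose next move is undefined and point that move at state 0, else 1, else 2, ...; a target is out if some Accept/Reject pair would then sit in one state with the same input left (inseparable). If every existing state is out, open a new one.
a: 0a undefined. 0a->0: ok.
b: 0b undefined. 0b->0: no, bbbabba/bbaaaba meet in 0. Open state 1: 0b->1.
ba: 1a undefined. 1a->0: no, aa/baa meet in 0. 1a->1: ok.
bb: 1b undefined. 1b->0: no, bbbabba/bbaaaba meet in 1. 1b->1: no, bbbabba/bbaaaba meet in 1. Open state 2: 1b->2.
bba: 2a undefined. 2a->0: ok.
bbb: 2b undefined. 2b->0: ok.
All examples now run through 3 states with every (state, symbol) defined. Accept strings end in {0}, Reject strings end in {1}; accept={0}.

states=3 start=0 accept={0} delta: 0a->0 0b->1 1a->1 1b->2 2a->0 2b->0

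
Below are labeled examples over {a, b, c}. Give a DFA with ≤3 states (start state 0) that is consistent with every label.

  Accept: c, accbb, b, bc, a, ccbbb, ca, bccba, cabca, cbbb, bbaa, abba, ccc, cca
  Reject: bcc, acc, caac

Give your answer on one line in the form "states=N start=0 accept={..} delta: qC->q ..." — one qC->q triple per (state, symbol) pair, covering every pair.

Fold the examples into a partial DFA from state 0: repeatedly fix the first undefined (state, symbol) met by the shortest-then-alphabetical prefix, trying targets in increasing order and rejecting any under which an Accept and a Reject string meet in one state with the same remainder; add a state when all current targets are rejected. Accepting states are where Accept strings end.
a: 0a undefined. 0a->0: ok.
b: 0b undefined. 0b->0: ok.
c: 0c undefined. 0c->0: no, c/bcc meet in 0. Open state 1: 0c->1.
ca: 1a undefined. 1a->0: no, c/caac meet in 1. 1a->1: ok.
cb: 1b undefined. 1b->0: ok.
cc: 1c undefined. 1c->0: no, accbb/bcc meet in 0. 1c->1: no, c/bcc meet in 1. Open state 2: 1c->2.
cca: 2a undefined. 2a->0: ok.
ccb: 2b undefined. 2b->0: ok.
ccc: 2c undefined. 2c->0: ok.
All examples now run through 3 states with every (state, symbol) defined. Accept strings end in {0,1}, Reject strings end in {2}; accept={0,1}.

states=3 start=0 accept={0,1} delta: 0a->0 0b->0 0c->1 1a->1 1b->0 1c->2 2a->0 2b->0 2c->0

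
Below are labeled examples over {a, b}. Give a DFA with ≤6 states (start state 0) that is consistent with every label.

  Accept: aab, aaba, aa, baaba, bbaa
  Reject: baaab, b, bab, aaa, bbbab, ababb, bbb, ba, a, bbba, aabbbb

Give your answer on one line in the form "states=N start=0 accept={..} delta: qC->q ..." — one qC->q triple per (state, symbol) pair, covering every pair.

states=4 start=0 accept={2,3} delta: 0a->1 0b->0 1a->2 1b->0 2a->0 2b->3 3a->2 3b->0

State merging on the prefix tree: take the shortest (then alphabetical) example prefix whose next move is undefined and point that move at state 0, else 1, else 2, ...; a target is out if some Accept/Reject pair would then sit in one state with the same input left (inseparable). If every existing state is out, open a new one.
a: 0a undefined. 0a->0: no, aab/b meet in 0 with "b" left. Open state 1: 0a->1.
b: 0b undefined. 0b->0: ok.
aa: 1a undefined. 1a->0: no, aab/b meet in 0. 1a->1: no, aab/baaab meet in 1 with "b" left. Open state 2: 1a->2.
ab: 1b undefined. 1b->0: ok.
aaa: 2a undefined. 2a->0: ok.
aab: 2b undefined. 2b->0: no, aab/baaab meet in 0. 2b->1: no, aab/ba meet in 1. 2b->2: no, aab/aabbbb meet in 2. Open state 3: 2b->3.
aaba: 3a undefined. 3a->0: no, aaba/baaab meet in 0. 3a->1: no, aaba/ba meet in 1. 3a->2: ok.
aabb: 3b undefined. 3b->0: ok.
All examples now run through 4 states with every (state, symbol) defined. Accept strings end in {2,3}, Reject strings end in {0,1}; accept={2,3}.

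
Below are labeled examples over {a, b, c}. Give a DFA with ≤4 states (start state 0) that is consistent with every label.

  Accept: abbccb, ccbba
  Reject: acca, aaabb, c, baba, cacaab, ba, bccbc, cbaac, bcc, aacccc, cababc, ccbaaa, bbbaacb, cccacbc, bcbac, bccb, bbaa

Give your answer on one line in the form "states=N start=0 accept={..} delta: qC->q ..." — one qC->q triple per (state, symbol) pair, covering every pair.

states=4 start=0 accept={3} delta: 0a->0 0b->1 0c->0 1a->0 1b->2 1c->0 2a->3 2b->0 2c->3 3a->0 3b->3 3c->3

State merging on the prefix tree: take the shortest (then alphabetical) example prefix whose next move is undefined and point that move at state 0, else 1, else 2, ...; a target is out if some Accept/Reject pair would then sit in one state with the same input left (inseparable). If every existing state is out, open a new one.
a: 0a undefined. 0a->0: ok.
b: 0b undefined. 0b->0: no, abbccb/bccb meet in 0 with "ccb" left. Open state 1: 0b->1.
c: 0c undefined. 0c->0: ok.
ba: 1a undefined. 1a->0: ok.
bb: 1b undefined. 1b->0: no, abbccb/cacaab meet in 1. 1b->1: no, abbccb/bccb meet in 1 with "ccb" left. Open state 2: 1b->2.
bc: 1c undefined. 1c->0: ok.
bba: 2a undefined. 2a->0: no, ccbba/acca meet in 0. 2a->1: no, ccbba/cacaab meet in 1. 2a->2: no, ccbba/aaabb meet in 2. Open state 3: 2a->3.
bbb: 2b undefined. 2b->0: ok.
abbc: 2c undefined. 2c->0: no, abbccb/cacaab meet in 1. 2c->1: no, abbccb/cacaab meet in 1. 2c->2: no, abbccb/acca meet in 0. 2c->3: ok.
bbaa: 3a undefined. 3a->0: ok.
abbcc: 3c undefined. 3c->0: no, abbccb/cacaab meet in 1. 3c->1: no, abbccb/aaabb meet in 2. 3c->2: no, abbccb/acca meet in 0. 3c->3: ok.
abbccb: 3b undefined. 3b->0: no, abbccb/acca meet in 0. 3b->1: no, abbccb/cacaab meet in 1. 3b->2: no, abbccb/aaabb meet in 2. 3b->3: ok.
All examples now run through 4 states with every (state, symbol) defined. Accept strings end in {3}, Reject strings end in {0,1,2}; accept={3}.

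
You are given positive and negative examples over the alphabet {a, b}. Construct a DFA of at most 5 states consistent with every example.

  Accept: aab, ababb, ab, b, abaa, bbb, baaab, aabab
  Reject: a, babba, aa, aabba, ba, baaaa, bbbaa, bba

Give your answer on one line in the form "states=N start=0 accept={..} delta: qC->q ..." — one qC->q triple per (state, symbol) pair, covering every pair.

Fold the examples into a partial DFA from state 0: repeatedly fix the first undefined (state, symbol) met by the shortest-then-alphabetical prefix, trying targets in increasing order and rejecting any under which an Accept and a Reject string meet in one state with the same remainder; add a state when all current targets are rejected. Accepting states are where Accept strings end.
a: 0a undefined. 0a->0: ok.
b: 0b undefined. 0b->0: no, aab/a meet in 0. Open state 1: 0b->1.
ba: 1a undefined. 1a->0: no, abaa/a meet in 0. 1a->1: no, aab/ba meet in 1. Open state 2: 1a->2.
bb: 1b undefined. 1b->0: no, abaa/bbbaa meet in 2 with "a" left. 1b->1: no, abaa/bbbaa meet in 2 with "a" left. 1b->2: no, abaa/aabba meet in 2 with "a" left. Open state 3: 1b->3.
baa: 2a undefined. 2a->0: no, abaa/a meet in 0. 2a->1: no, aab/baaaa meet in 1. 2a->2: no, abaa/ba meet in 2. 2a->3: ok.
bab: 2b undefined. 2b->0: no, aabab/a meet in 0. 2b->1: ok.
bba: 3a undefined. 3a->0: ok.
bbb: 3b undefined. 3b->0: no, bbb/a meet in 0. 3b->1: no, ababb/bbbaa meet in 3. 3b->2: no, bbb/ba meet in 2. 3b->3: ok.
All examples now run through 4 states with every (state, symbol) defined. Accept strings end in {1,3}, Reject strings end in {0,2}; accept={1,3}.

states=4 start=0 accept={1,3} delta: 0a->0 0b->1 1a->2 1b->3 2a->3 2b->1 3a->0 3b->3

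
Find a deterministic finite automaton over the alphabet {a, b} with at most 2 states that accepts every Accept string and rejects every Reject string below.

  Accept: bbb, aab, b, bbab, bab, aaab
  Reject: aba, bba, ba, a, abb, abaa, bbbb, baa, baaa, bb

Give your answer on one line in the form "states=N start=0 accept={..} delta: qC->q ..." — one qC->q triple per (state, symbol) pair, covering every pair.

Fold the examples into a partial DFA from state 0: repeatedly fix the first undefined (state, symbol) met by the shortest-then-alphabetical prefix, trying targets in increasing order and rejecting any under which an Accept and a Reject string meet in one state with the same remainder; add a state when all current targets are rejected. Accepting states are where Accept strings end.
a: 0a undefined. 0a->0: ok.
b: 0b undefined. 0b->0: no, bbb/aba meet in 0. Open state 1: 0b->1.
ba: 1a undefined. 1a->0: ok.
bb: 1b undefined. 1b->0: ok.
All examples now run through 2 states with every (state, symbol) defined. Accept strings end in {1}, Reject strings end in {0}; accept={1}.

states=2 start=0 accept={1} delta: 0a->0 0b->1 1a->0 1b->0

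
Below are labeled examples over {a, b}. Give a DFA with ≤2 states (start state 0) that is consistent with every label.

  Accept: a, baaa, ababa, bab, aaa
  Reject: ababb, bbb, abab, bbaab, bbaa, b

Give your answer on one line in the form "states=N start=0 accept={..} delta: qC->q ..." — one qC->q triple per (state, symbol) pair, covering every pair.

states=2 start=0 accept={1} delta: 0a->1 0b->0 1a->0 1b->1

State merging on the prefix tree: take the shortest (then alphabetical) example prefix whose next move is undefined and point that move at state 0, else 1, else 2, ...; a target is out if some Accept/Reject pair would then sit in one state with the same input left (inseparable). If every existing state is out, open a new one.
a: 0a undefined. 0a->0: no, bab/abab meet in 0 with "bab" left. Open state 1: 0a->1.
b: 0b undefined. 0b->0: ok.
aa: 1a undefined. 1a->0: ok.
ab: 1b undefined. 1b->0: no, bab/ababb meet in 0. 1b->1: ok.
All examples now run through 2 states with every (state, symbol) defined. Accept strings end in {1}, Reject strings end in {0}; accept={1}.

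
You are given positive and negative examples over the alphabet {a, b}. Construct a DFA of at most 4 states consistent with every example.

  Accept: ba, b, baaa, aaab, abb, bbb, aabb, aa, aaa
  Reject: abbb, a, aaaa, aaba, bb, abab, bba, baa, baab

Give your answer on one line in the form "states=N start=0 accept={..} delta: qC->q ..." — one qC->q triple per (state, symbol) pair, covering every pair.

states=4 start=0 accept={2,3} delta: 0a->1 0b->2 1a->2 1b->0 2a->3 2b->0 3a->1 3b->2

Fold the examples into a partial DFA from state 0: repeatedly fix the first undefined (state, symbol) met by the shortest-then-alphabetical prefix, trying targets in increasing order and rejecting any under which an Accept and a Reject string meet in one state with the same remainder; add a state when all current targets are rejected. Accepting states are where Accept strings end.
a: 0a undefined. 0a->0: no, ba/aaba meet in 0 with "ba" left. Open state 1: 0a->1.
b: 0b undefined. 0b->0: no, ba/a meet in 1. 0b->1: no, b/a meet in 1. Open state 2: 0b->2.
aa: 1a undefined. 1a->0: no, ba/aaba meet in 2 with "a" left. 1a->1: no, aa/a meet in 1. 1a->2: ok.
ab: 1b undefined. 1b->0: ok.
ba: 2a undefined. 2a->0: no, ba/abab meet in 0. 2a->1: no, ba/a meet in 1. 2a->2: no, ba/aaaa meet in 2. Open state 3: 2a->3.
bb: 2b undefined. 2b->0: ok.
baa: 3a undefined. 3a->0: no, b/baab meet in 2. 3a->1: ok.
aaab: 3b undefined. 3b->0: no, aaab/abbb meet in 0. 3b->1: no, aaab/a meet in 1. 3b->2: ok.
All examples now run through 4 states with every (state, symbol) defined. Accept strings end in {2,3}, Reject strings end in {0,1}; accept={2,3}.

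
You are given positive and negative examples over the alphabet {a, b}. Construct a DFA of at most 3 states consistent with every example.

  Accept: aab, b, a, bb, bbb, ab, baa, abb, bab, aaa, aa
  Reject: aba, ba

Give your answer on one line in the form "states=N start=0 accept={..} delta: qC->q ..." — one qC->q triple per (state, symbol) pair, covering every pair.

states=3 start=0 accept={0,1} delta: 0a->0 0b->1 1a->2 1b->0 2a->0 2b->0

State merging on the prefix tree: take the shortest (then alphabetical) example prefix whose next move is undefined and point that move at state 0, else 1, else 2, ...; a target is out if some Accept/Reject pair would then sit in one state with the same input left (inseparable). If every existing state is out, open a new one.
a: 0a undefined. 0a->0: ok.
b: 0b undefined. 0b->0: no, aab/aba meet in 0. Open state 1: 0b->1.
ba: 1a undefined. 1a->0: no, a/aba meet in 0. 1a->1: no, aab/aba meet in 1. Open state 2: 1a->2.
bb: 1b undefined. 1b->0: ok.
baa: 2a undefined. 2a->0: ok.
bab: 2b undefined. 2b->0: ok.
All examples now run through 3 states with every (state, symbol) defined. Accept strings end in {0,1}, Reject strings end in {2}; accept={0,1}.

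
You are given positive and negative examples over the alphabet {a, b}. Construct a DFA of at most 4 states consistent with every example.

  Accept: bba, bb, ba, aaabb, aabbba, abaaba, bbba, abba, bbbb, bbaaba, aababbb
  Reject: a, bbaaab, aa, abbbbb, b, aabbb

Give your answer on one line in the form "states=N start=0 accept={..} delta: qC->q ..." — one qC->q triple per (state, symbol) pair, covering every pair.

Fold the examples into a partial DFA from state 0: repeatedly fix the first undefined (state, symbol) met by the shortest-then-alphabetical prefix, trying targets in increasing order and rejecting any under which an Accept and a Reject string meet in one state with the same remainder; add a state when all current targets are rejected. Accepting states are where Accept strings end.
a: 0a undefined. 0a->0: ok.
b: 0b undefined. 0b->0: no, bba/a meet in 0. Open state 1: 0b->1.
ba: 1a undefined. 1a->0: no, ba/a meet in 0. 1a->1: no, ba/b meet in 1. Open state 2: 1a->2.
bb: 1b undefined. 1b->0: no, bba/a meet in 0. 1b->1: no, bb/abbbbb meet in 1. 1b->2: no, aababbb/abbbbb meet in 2 with "bbb" left. Open state 3: 1b->3.
bba: 3a undefined. 3a->0: no, bba/a meet in 0. 3a->1: no, bba/b meet in 1. 3a->2: ok.
bbb: 3b undefined. 3b->0: no, bb/abbbbb meet in 3. 3b->1: ok.
abaa: 2a undefined. 2a->0: ok.
aabab: 2b undefined. 2b->0: ok.
All examples now run through 4 states with every (state, symbol) defined. Accept strings end in {2,3}, Reject strings end in {0,1}; accept={2,3}.

states=4 start=0 accept={2,3} delta: 0a->0 0b->1 1a->2 1b->3 2a->0 2b->0 3a->2 3b->1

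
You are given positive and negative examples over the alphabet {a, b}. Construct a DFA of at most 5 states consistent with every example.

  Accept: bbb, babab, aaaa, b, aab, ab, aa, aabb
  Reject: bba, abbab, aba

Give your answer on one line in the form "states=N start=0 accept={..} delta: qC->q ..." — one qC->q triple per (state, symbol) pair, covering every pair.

states=3 start=0 accept={0,1} delta: 0a->0 0b->1 1a->2 1b->1 2a->0 2b->2

Grow the machine one transition at a time. Run the examples from 0; the earliest place one falls off (shortest prefix, ties alphabetical) gets sent to the lowest-numbered state that keeps every Accept/Reject pair distinguishable — a pair clashes when both reach the same state with identical unread suffix — and to a fresh state only if none does.
a: 0a undefined. 0a->0: ok.
b: 0b undefined. 0b->0: no, bbb/bba meet in 0. Open state 1: 0b->1.
ba: 1a undefined. 1a->0: no, aaaa/aba meet in 0. 1a->1: no, babab/abbab meet in 1 with "bab" left. Open state 2: 1a->2.
bb: 1b undefined. 1b->0: no, bbb/abbab meet in 1. 1b->1: ok.
bab: 2b undefined. 2b->0: no, aaaa/abbab meet in 0. 2b->1: no, bbb/abbab meet in 1. 2b->2: ok.
baba: 2a undefined. 2a->0: ok.
All examples now run through 3 states with every (state, symbol) defined. Accept strings end in {0,1}, Reject strings end in {2}; accept={0,1}.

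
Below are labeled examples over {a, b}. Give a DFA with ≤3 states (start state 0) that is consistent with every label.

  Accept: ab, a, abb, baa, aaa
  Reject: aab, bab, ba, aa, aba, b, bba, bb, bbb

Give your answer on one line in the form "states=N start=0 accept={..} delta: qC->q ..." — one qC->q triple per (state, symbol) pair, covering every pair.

states=3 start=0 accept={1} delta: 0a->1 0b->2 1a->0 1b->1 2a->0 2b->2

Grow the machine one transition at a time. Run the examples from 0; the earliest place one falls off (shortest prefix, ties alphabetical) gets sent to the lowest-numbered state that keeps every Accept/Reject pair distinguishable — a pair clashes when both reach the same state with identical unread suffix — and to a fresh state only if none does.
a: 0a undefined. 0a->0: no, ab/aab meet in 0 with "b" left. Open state 1: 0a->1.
b: 0b undefined. 0b->0: no, ab/bab meet in 1 with "b" left. 0b->1: no, ab/bb meet in 1 with "b" left. Open state 2: 0b->2.
aa: 1a undefined. 1a->0: ok.
ab: 1b undefined. 1b->0: no, ab/aa meet in 0. 1b->1: ok.
ba: 2a undefined. 2a->0: ok.
bb: 2b undefined. 2b->0: no, ab/bba meet in 1. 2b->1: no, ab/bb meet in 1. 2b->2: ok.
All examples now run through 3 states with every (state, symbol) defined. Accept strings end in {1}, Reject strings end in {0,2}; accept={1}.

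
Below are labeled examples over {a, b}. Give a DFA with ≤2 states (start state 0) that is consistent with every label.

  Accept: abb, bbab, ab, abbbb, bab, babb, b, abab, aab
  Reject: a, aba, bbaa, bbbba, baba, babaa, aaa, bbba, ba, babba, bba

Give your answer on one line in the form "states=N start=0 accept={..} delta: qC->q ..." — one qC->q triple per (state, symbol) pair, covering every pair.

Fold the examples into a partial DFA from state 0: repeatedly fix the first undefined (state, symbol) met by the shortest-then-alphabetical prefix, trying targets in increasing order and rejecting any under which an Accept and a Reject string meet in one state with the same remainder; add a state when all current targets are rejected. Accepting states are where Accept strings end.
a: 0a undefined. 0a->0: ok.
b: 0b undefined. 0b->0: no, abb/a meet in 0. Open state 1: 0b->1.
ba: 1a undefined. 1a->0: ok.
bb: 1b undefined. 1b->0: no, abb/a meet in 0. 1b->1: ok.
All examples now run through 2 states with every (state, symbol) defined. Accept strings end in {1}, Reject strings end in {0}; accept={1}.

states=2 start=0 accept={1} delta: 0a->0 0b->1 1a->0 1b->1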